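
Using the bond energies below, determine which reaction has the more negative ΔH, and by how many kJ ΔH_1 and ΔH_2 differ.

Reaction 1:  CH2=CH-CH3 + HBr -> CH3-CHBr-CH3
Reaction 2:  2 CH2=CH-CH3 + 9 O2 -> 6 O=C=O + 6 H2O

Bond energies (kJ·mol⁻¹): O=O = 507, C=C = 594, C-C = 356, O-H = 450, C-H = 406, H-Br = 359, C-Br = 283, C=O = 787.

Reaction 2, by 3417 kJ

Reaction 1:
  Bonds broken (reactants):
    C-C: 1 × 356 = 356
    C-H: 6 × 406 = 2436
    C=C: 1 × 594 = 594
    H-Br: 1 × 359 = 359
    Σ(broken) = 3745 kJ
  Bonds formed (products):
    C-Br: 1 × 283 = 283
    C-C: 2 × 356 = 712
    C-H: 7 × 406 = 2842
    Σ(formed) = 3837 kJ
  ΔH_1 = 3745 − 3837 = −92 kJ
Reaction 2:
  Bonds broken (reactants):
    C-C: 2 × 356 = 712
    C-H: 12 × 406 = 4872
    C=C: 2 × 594 = 1188
    O=O: 9 × 507 = 4563
    Σ(broken) = 11335 kJ
  Bonds formed (products):
    C=O: 12 × 787 = 9444
    O-H: 12 × 450 = 5400
    Σ(formed) = 14844 kJ
  ΔH_2 = 11335 − 14844 = −3509 kJ
ΔH_1 − ΔH_2 = +3417 kJ, so reaction 2 has the more negative ΔH; |ΔH_1 − ΔH_2| = 3417 kJ.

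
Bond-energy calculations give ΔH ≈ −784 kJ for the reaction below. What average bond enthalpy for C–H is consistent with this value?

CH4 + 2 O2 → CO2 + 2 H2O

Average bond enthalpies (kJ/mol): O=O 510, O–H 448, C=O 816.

Let D be the C–H bond energy.
Σ(broken) = 4×D + 2×510 = 1020 + 4D
Σ(formed) = 2×816 + 4×448 = 3424
ΔH = Σ(broken) − Σ(formed) = (1020 + 4D) − (3424) = −2404 + 4D
Setting this equal to −784 kJ gives 4D = 1620, so D = 405 kJ/mol.

D(C–H) ≈ 405 kJ/mol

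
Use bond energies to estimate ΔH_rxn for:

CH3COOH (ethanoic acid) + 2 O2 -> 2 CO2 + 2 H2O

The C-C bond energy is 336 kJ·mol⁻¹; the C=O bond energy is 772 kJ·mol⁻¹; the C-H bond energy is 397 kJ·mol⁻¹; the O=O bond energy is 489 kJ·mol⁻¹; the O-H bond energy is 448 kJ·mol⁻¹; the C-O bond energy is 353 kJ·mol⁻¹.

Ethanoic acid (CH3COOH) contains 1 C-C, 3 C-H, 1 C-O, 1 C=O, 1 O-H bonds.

Bonds broken (reactants):
  C-C: 1 × 336 = 336
  C-H: 3 × 397 = 1191
  C-O: 1 × 353 = 353
  C=O: 1 × 772 = 772
  O-H: 1 × 448 = 448
  O=O: 2 × 489 = 978
  Σ(broken) = 4078 kJ
Bonds formed (products):
  C=O: 4 × 772 = 3088
  O-H: 4 × 448 = 1792
  Σ(formed) = 4880 kJ
ΔH = Σ(broken) − Σ(formed) = 4078 − 4880 = −802 kJ

ΔH ≈ −802 kJ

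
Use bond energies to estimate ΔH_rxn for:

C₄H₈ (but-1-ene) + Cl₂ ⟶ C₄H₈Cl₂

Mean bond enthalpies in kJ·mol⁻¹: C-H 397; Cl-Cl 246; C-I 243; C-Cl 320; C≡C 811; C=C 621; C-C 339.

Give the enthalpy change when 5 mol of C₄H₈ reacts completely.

Bonds broken (reactants):
  C-C: 2 × 339 = 678
  C-H: 8 × 397 = 3176
  C=C: 1 × 621 = 621
  Cl-Cl: 1 × 246 = 246
  Σ(broken) = 4721 kJ
Bonds formed (products):
  C-C: 3 × 339 = 1017
  C-Cl: 2 × 320 = 640
  C-H: 8 × 397 = 3176
  Σ(formed) = 4833 kJ
ΔH = Σ(broken) − Σ(formed) = 4721 − 4833 = −112 kJ
For 5× the reaction as written: 5 × (−112) = −560 kJ

ΔH = −560 kJ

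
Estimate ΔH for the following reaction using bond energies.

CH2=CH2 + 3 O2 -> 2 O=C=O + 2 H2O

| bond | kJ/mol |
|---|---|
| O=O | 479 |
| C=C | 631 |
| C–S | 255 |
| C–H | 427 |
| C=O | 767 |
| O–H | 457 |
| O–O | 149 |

ΔH ≈ −1120 kJ

Bonds broken (reactants):
  C–H: 4 × 427 = 1708
  C=C: 1 × 631 = 631
  O=O: 3 × 479 = 1437
  Σ(broken) = 3776 kJ
Bonds formed (products):
  C=O: 4 × 767 = 3068
  O–H: 4 × 457 = 1828
  Σ(formed) = 4896 kJ
ΔH = Σ(broken) − Σ(formed) = 3776 − 4896 = −1120 kJ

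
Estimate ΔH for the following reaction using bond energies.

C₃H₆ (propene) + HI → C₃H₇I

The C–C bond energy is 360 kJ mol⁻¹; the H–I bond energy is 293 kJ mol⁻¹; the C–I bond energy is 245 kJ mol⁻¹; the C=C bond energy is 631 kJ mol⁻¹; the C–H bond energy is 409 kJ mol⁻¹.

ΔH ≈ −90 kJ

Bonds broken (reactants):
  C–C: 1 × 360 = 360
  C–H: 6 × 409 = 2454
  C=C: 1 × 631 = 631
  H–I: 1 × 293 = 293
  Σ(broken) = 3738 kJ
Bonds formed (products):
  C–C: 2 × 360 = 720
  C–H: 7 × 409 = 2863
  C–I: 1 × 245 = 245
  Σ(formed) = 3828 kJ
ΔH = Σ(broken) − Σ(formed) = 3738 − 3828 = −90 kJ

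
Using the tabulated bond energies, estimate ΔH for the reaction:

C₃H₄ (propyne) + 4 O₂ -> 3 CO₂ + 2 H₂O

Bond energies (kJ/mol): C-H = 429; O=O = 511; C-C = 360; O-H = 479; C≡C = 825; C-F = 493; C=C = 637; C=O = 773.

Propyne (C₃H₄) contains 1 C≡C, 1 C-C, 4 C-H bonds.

Bonds broken (reactants):
  C≡C: 1 × 825 = 825
  C-C: 1 × 360 = 360
  C-H: 4 × 429 = 1716
  O=O: 4 × 511 = 2044
  Σ(broken) = 4945 kJ
Bonds formed (products):
  C=O: 6 × 773 = 4638
  O-H: 4 × 479 = 1916
  Σ(formed) = 6554 kJ
ΔH = Σ(broken) − Σ(formed) = 4945 − 6554 = −1609 kJ

ΔH ≈ −1609 kJ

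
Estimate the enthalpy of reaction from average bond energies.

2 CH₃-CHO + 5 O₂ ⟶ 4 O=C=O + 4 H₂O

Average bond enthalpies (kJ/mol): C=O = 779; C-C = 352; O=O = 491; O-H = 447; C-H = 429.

ΔH ≈ −1659 kJ

Bonds broken (reactants):
  C-C: 2 × 352 = 704
  C-H: 8 × 429 = 3432
  C=O: 2 × 779 = 1558
  O=O: 5 × 491 = 2455
  Σ(broken) = 8149 kJ
Bonds formed (products):
  C=O: 8 × 779 = 6232
  O-H: 8 × 447 = 3576
  Σ(formed) = 9808 kJ
ΔH = Σ(broken) − Σ(formed) = 8149 − 9808 = −1659 kJ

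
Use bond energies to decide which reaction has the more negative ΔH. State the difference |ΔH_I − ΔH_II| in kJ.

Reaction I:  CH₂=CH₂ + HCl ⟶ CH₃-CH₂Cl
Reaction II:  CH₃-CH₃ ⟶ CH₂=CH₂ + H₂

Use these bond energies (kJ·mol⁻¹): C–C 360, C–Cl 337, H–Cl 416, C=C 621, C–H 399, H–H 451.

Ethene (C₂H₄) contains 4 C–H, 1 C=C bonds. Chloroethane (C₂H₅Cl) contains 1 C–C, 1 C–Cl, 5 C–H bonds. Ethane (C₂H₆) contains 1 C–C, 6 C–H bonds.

Reaction I:
  Bonds broken (reactants):
    C–H: 4 × 399 = 1596
    C=C: 1 × 621 = 621
    H–Cl: 1 × 416 = 416
    Σ(broken) = 2633 kJ
  Bonds formed (products):
    C–C: 1 × 360 = 360
    C–Cl: 1 × 337 = 337
    C–H: 5 × 399 = 1995
    Σ(formed) = 2692 kJ
  ΔH_I = 2633 − 2692 = −59 kJ
Reaction II:
  Bonds broken (reactants):
    C–C: 1 × 360 = 360
    C–H: 6 × 399 = 2394
    Σ(broken) = 2754 kJ
  Bonds formed (products):
    C–H: 4 × 399 = 1596
    C=C: 1 × 621 = 621
    H–H: 1 × 451 = 451
    Σ(formed) = 2668 kJ
  ΔH_II = 2754 − 2668 = +86 kJ
ΔH_I − ΔH_II = −145 kJ, so reaction I has the more negative ΔH; |ΔH_I − ΔH_II| = 145 kJ.

Reaction I, by 145 kJ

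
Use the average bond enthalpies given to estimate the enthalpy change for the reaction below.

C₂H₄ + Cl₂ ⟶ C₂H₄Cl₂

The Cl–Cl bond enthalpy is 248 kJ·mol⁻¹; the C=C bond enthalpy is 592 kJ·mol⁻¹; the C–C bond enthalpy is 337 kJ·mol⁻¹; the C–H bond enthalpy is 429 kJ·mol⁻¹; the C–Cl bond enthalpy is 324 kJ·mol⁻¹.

ΔH ≈ −145 kJ

Bonds broken (reactants):
  C–H: 4 × 429 = 1716
  C=C: 1 × 592 = 592
  Cl–Cl: 1 × 248 = 248
  Σ(broken) = 2556 kJ
Bonds formed (products):
  C–C: 1 × 337 = 337
  C–Cl: 2 × 324 = 648
  C–H: 4 × 429 = 1716
  Σ(formed) = 2701 kJ
ΔH = Σ(broken) − Σ(formed) = 2556 − 2701 = −145 kJ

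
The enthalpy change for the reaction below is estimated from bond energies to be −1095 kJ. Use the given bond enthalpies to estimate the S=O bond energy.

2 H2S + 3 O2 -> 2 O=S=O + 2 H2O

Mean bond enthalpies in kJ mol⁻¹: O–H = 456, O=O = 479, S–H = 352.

Let D be the S=O bond energy.
Σ(broken) = 3×479 + 4×352 = 2845
Σ(formed) = 4×456 + 4×D = 1824 + 4D
ΔH = Σ(broken) − Σ(formed) = (2845) − (1824 + 4D) = +1021 − 4D
Setting this equal to −1095 kJ gives 4D = 2116, so D = 529 kJ/mol.

D(S=O) ≈ 529 kJ/mol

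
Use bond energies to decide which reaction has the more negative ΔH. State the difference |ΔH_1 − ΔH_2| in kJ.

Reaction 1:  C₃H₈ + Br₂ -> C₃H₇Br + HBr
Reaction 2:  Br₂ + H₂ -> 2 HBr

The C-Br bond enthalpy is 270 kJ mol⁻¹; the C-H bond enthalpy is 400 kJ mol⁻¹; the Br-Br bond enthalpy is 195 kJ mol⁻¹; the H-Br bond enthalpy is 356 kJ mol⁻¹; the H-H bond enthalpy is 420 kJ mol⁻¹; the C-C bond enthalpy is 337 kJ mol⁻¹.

Reaction 2, by 66 kJ

Reaction 1:
  Bonds broken (reactants):
    Br-Br: 1 × 195 = 195
    C-C: 2 × 337 = 674
    C-H: 8 × 400 = 3200
    Σ(broken) = 4069 kJ
  Bonds formed (products):
    C-Br: 1 × 270 = 270
    C-C: 2 × 337 = 674
    C-H: 7 × 400 = 2800
    H-Br: 1 × 356 = 356
    Σ(formed) = 4100 kJ
  ΔH_1 = 4069 − 4100 = −31 kJ
Reaction 2:
  Bonds broken (reactants):
    Br-Br: 1 × 195 = 195
    H-H: 1 × 420 = 420
    Σ(broken) = 615 kJ
  Bonds formed (products):
    H-Br: 2 × 356 = 712
    Σ(formed) = 712 kJ
  ΔH_2 = 615 − 712 = −97 kJ
ΔH_1 − ΔH_2 = +66 kJ, so reaction 2 has the more negative ΔH; |ΔH_1 − ΔH_2| = 66 kJ.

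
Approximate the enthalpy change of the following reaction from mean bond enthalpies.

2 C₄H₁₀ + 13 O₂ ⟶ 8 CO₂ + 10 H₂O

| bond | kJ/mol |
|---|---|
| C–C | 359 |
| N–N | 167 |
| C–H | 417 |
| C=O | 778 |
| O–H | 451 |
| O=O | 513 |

ΔH ≈ −4305 kJ

Bonds broken (reactants):
  C–C: 6 × 359 = 2154
  C–H: 20 × 417 = 8340
  O=O: 13 × 513 = 6669
  Σ(broken) = 17163 kJ
Bonds formed (products):
  C=O: 16 × 778 = 12448
  O–H: 20 × 451 = 9020
  Σ(formed) = 21468 kJ
ΔH = Σ(broken) − Σ(formed) = 17163 − 21468 = −4305 kJ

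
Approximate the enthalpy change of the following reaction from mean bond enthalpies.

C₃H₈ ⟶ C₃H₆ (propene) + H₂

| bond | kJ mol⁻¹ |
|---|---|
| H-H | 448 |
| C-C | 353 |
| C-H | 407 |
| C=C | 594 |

ΔH ≈ +125 kJ

Bonds broken (reactants):
  C-C: 2 × 353 = 706
  C-H: 8 × 407 = 3256
  Σ(broken) = 3962 kJ
Bonds formed (products):
  C-C: 1 × 353 = 353
  C-H: 6 × 407 = 2442
  C=C: 1 × 594 = 594
  H-H: 1 × 448 = 448
  Σ(formed) = 3837 kJ
ΔH = Σ(broken) − Σ(formed) = 3962 − 3837 = +125 kJ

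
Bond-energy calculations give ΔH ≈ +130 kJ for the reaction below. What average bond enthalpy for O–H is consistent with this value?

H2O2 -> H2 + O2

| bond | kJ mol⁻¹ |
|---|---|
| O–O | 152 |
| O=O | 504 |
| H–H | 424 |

D(O–H) ≈ 453 kJ/mol

Let D be the O–H bond energy.
Σ(broken) = 2×D + 1×152 = 152 + 2D
Σ(formed) = 1×424 + 1×504 = 928
ΔH = Σ(broken) − Σ(formed) = (152 + 2D) − (928) = −776 + 2D
Setting this equal to +130 kJ gives 2D = 906, so D = 453 kJ/mol.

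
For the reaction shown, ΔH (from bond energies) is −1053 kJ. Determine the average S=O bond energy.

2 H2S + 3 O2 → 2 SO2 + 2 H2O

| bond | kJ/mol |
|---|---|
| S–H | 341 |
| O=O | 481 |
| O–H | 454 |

D(S=O) ≈ 511 kJ/mol

Let D be the S=O bond energy.
Σ(broken) = 3×481 + 4×341 = 2807
Σ(formed) = 4×454 + 4×D = 1816 + 4D
ΔH = Σ(broken) − Σ(formed) = (2807) − (1816 + 4D) = +991 − 4D
Setting this equal to −1053 kJ gives 4D = 2044, so D = 511 kJ/mol.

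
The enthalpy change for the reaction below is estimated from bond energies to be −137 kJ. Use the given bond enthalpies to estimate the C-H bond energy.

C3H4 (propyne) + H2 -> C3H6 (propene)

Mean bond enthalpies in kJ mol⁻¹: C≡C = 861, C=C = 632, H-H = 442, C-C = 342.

Let D be the C-H bond energy.
Σ(broken) = 1×861 + 1×342 + 4×D + 1×442 = 1645 + 4D
Σ(formed) = 1×342 + 6×D + 1×632 = 974 + 6D
ΔH = Σ(broken) − Σ(formed) = (1645 + 4D) − (974 + 6D) = +671 − 2D
Setting this equal to −137 kJ gives 2D = 808, so D = 404 kJ/mol.

D(C-H) ≈ 404 kJ/mol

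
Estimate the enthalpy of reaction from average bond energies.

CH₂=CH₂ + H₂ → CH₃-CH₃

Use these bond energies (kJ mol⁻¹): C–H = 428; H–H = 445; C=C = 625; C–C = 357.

Bonds broken (reactants):
  C–H: 4 × 428 = 1712
  C=C: 1 × 625 = 625
  H–H: 1 × 445 = 445
  Σ(broken) = 2782 kJ
Bonds formed (products):
  C–C: 1 × 357 = 357
  C–H: 6 × 428 = 2568
  Σ(formed) = 2925 kJ
ΔH = Σ(broken) − Σ(formed) = 2782 − 2925 = −143 kJ

ΔH ≈ −143 kJ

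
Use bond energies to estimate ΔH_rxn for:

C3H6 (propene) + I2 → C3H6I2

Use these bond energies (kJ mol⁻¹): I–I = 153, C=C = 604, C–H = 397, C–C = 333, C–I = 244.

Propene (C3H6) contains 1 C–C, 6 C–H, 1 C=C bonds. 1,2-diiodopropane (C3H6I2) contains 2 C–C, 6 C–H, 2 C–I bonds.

Bonds broken (reactants):
  C–C: 1 × 333 = 333
  C–H: 6 × 397 = 2382
  C=C: 1 × 604 = 604
  I–I: 1 × 153 = 153
  Σ(broken) = 3472 kJ
Bonds formed (products):
  C–C: 2 × 333 = 666
  C–H: 6 × 397 = 2382
  C–I: 2 × 244 = 488
  Σ(formed) = 3536 kJ
ΔH = Σ(broken) − Σ(formed) = 3472 − 3536 = −64 kJ

ΔH ≈ −64 kJ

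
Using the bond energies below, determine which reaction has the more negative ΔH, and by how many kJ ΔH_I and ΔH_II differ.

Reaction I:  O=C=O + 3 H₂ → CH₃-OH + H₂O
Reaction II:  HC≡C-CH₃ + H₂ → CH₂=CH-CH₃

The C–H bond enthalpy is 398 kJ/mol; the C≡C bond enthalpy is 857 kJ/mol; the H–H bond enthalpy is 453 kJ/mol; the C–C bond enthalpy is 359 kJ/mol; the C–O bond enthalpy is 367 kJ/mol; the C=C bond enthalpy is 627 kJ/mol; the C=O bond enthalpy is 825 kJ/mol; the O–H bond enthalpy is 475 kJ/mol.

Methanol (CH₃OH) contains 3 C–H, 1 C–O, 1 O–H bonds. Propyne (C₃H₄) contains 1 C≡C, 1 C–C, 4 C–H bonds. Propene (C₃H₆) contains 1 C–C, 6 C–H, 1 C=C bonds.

Reaction I:
  Bonds broken (reactants):
    C=O: 2 × 825 = 1650
    H–H: 3 × 453 = 1359
    Σ(broken) = 3009 kJ
  Bonds formed (products):
    C–H: 3 × 398 = 1194
    C–O: 1 × 367 = 367
    O–H: 3 × 475 = 1425
    Σ(formed) = 2986 kJ
  ΔH_I = 3009 − 2986 = +23 kJ
Reaction II:
  Bonds broken (reactants):
    C≡C: 1 × 857 = 857
    C–C: 1 × 359 = 359
    C–H: 4 × 398 = 1592
    H–H: 1 × 453 = 453
    Σ(broken) = 3261 kJ
  Bonds formed (products):
    C–C: 1 × 359 = 359
    C–H: 6 × 398 = 2388
    C=C: 1 × 627 = 627
    Σ(formed) = 3374 kJ
  ΔH_II = 3261 − 3374 = −113 kJ
ΔH_I − ΔH_II = +136 kJ, so reaction II has the more negative ΔH; |ΔH_I − ΔH_II| = 136 kJ.

Reaction II, by 136 kJ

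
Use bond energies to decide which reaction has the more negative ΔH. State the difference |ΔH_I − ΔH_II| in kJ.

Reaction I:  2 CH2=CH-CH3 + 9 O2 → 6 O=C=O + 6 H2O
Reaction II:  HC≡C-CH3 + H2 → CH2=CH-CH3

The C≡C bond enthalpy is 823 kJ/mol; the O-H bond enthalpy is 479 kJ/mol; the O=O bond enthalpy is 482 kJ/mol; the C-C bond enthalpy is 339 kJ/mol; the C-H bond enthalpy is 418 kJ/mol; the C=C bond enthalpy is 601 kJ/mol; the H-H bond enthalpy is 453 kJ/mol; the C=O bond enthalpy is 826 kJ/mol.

Reaction I:
  Bonds broken (reactants):
    C-C: 2 × 339 = 678
    C-H: 12 × 418 = 5016
    C=C: 2 × 601 = 1202
    O=O: 9 × 482 = 4338
    Σ(broken) = 11234 kJ
  Bonds formed (products):
    C=O: 12 × 826 = 9912
    O-H: 12 × 479 = 5748
    Σ(formed) = 15660 kJ
  ΔH_I = 11234 − 15660 = −4426 kJ
Reaction II:
  Bonds broken (reactants):
    C≡C: 1 × 823 = 823
    C-C: 1 × 339 = 339
    C-H: 4 × 418 = 1672
    H-H: 1 × 453 = 453
    Σ(broken) = 3287 kJ
  Bonds formed (products):
    C-C: 1 × 339 = 339
    C-H: 6 × 418 = 2508
    C=C: 1 × 601 = 601
    Σ(formed) = 3448 kJ
  ΔH_II = 3287 − 3448 = −161 kJ
ΔH_I − ΔH_II = −4265 kJ, so reaction I has the more negative ΔH; |ΔH_I − ΔH_II| = 4265 kJ.

Reaction I, by 4265 kJ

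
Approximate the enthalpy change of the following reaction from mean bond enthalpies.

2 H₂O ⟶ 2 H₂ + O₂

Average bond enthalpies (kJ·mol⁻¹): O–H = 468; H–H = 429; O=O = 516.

ΔH ≈ +498 kJ

Bonds broken (reactants):
  O–H: 4 × 468 = 1872
  Σ(broken) = 1872 kJ
Bonds formed (products):
  H–H: 2 × 429 = 858
  O=O: 1 × 516 = 516
  Σ(formed) = 1374 kJ
ΔH = Σ(broken) − Σ(formed) = 1872 − 1374 = +498 kJ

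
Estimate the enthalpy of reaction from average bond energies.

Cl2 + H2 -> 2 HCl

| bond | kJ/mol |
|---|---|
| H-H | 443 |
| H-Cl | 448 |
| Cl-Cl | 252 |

ΔH ≈ −201 kJ

Bonds broken (reactants):
  Cl-Cl: 1 × 252 = 252
  H-H: 1 × 443 = 443
  Σ(broken) = 695 kJ
Bonds formed (products):
  H-Cl: 2 × 448 = 896
  Σ(formed) = 896 kJ
ΔH = Σ(broken) − Σ(formed) = 695 − 896 = −201 kJ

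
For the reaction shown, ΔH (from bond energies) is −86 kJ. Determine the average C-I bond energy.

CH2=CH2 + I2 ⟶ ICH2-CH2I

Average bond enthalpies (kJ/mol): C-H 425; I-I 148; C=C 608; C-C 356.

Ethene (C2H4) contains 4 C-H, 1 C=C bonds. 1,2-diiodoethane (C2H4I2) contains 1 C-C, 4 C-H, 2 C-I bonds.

Let D be the C-I bond energy.
Σ(broken) = 4×425 + 1×608 + 1×148 = 2456
Σ(formed) = 1×356 + 4×425 + 2×D = 2056 + 2D
ΔH = Σ(broken) − Σ(formed) = (2456) − (2056 + 2D) = +400 − 2D
Setting this equal to −86 kJ gives 2D = 486, so D = 243 kJ/mol.

D(C-I) ≈ 243 kJ/mol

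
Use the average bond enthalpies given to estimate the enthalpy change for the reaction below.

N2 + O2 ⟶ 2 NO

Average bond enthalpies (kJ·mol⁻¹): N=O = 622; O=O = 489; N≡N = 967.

ΔH ≈ +212 kJ

Bonds broken (reactants):
  N≡N: 1 × 967 = 967
  O=O: 1 × 489 = 489
  Σ(broken) = 1456 kJ
Bonds formed (products):
  N=O: 2 × 622 = 1244
  Σ(formed) = 1244 kJ
ΔH = Σ(broken) − Σ(formed) = 1456 − 1244 = +212 kJ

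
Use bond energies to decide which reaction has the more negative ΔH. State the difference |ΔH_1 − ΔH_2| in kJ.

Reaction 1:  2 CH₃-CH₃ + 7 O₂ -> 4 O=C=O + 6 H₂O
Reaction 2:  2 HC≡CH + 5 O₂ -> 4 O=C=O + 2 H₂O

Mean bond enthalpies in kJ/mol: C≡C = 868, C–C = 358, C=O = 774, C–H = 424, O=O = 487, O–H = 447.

Reaction 1:
  Bonds broken (reactants):
    C–C: 2 × 358 = 716
    C–H: 12 × 424 = 5088
    O=O: 7 × 487 = 3409
    Σ(broken) = 9213 kJ
  Bonds formed (products):
    C=O: 8 × 774 = 6192
    O–H: 12 × 447 = 5364
    Σ(formed) = 11556 kJ
  ΔH_1 = 9213 − 11556 = −2343 kJ
Reaction 2:
  Bonds broken (reactants):
    C≡C: 2 × 868 = 1736
    C–H: 4 × 424 = 1696
    O=O: 5 × 487 = 2435
    Σ(broken) = 5867 kJ
  Bonds formed (products):
    C=O: 8 × 774 = 6192
    O–H: 4 × 447 = 1788
    Σ(formed) = 7980 kJ
  ΔH_2 = 5867 − 7980 = −2113 kJ
ΔH_1 − ΔH_2 = −230 kJ, so reaction 1 has the more negative ΔH; |ΔH_1 − ΔH_2| = 230 kJ.

Reaction 1, by 230 kJ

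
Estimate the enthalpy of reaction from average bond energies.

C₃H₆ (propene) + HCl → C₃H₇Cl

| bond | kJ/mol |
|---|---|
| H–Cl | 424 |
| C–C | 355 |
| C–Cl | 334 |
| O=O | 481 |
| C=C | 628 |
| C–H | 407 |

ΔH ≈ −44 kJ

Bonds broken (reactants):
  C–C: 1 × 355 = 355
  C–H: 6 × 407 = 2442
  C=C: 1 × 628 = 628
  H–Cl: 1 × 424 = 424
  Σ(broken) = 3849 kJ
Bonds formed (products):
  C–C: 2 × 355 = 710
  C–Cl: 1 × 334 = 334
  C–H: 7 × 407 = 2849
  Σ(formed) = 3893 kJ
ΔH = Σ(broken) − Σ(formed) = 3849 − 3893 = −44 kJ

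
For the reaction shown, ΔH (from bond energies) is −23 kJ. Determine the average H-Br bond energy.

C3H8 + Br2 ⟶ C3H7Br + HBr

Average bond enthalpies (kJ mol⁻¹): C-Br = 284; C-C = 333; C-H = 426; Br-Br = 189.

Let D be the H-Br bond energy.
Σ(broken) = 1×189 + 2×333 + 8×426 = 4263
Σ(formed) = 1×284 + 2×333 + 7×426 + 1×D = 3932 + D
ΔH = Σ(broken) − Σ(formed) = (4263) − (3932 + D) = +331 − D
Setting this equal to −23 kJ gives D = 354 kJ/mol.

D(H-Br) ≈ 354 kJ/mol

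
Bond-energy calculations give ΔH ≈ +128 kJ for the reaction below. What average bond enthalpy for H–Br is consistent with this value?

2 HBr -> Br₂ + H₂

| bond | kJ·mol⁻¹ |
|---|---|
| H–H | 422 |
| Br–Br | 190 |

Let D be the H–Br bond energy.
Σ(broken) = 2×D = 2D
Σ(formed) = 1×190 + 1×422 = 612
ΔH = Σ(broken) − Σ(formed) = (2D) − (612) = −612 + 2D
Setting this equal to +128 kJ gives 2D = 740, so D = 370 kJ/mol.

D(H–Br) ≈ 370 kJ/mol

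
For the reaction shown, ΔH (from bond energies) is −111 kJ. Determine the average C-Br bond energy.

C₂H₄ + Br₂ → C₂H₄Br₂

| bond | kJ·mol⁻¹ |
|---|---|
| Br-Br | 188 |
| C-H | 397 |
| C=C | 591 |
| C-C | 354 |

D(C-Br) ≈ 268 kJ/mol

Let D be the C-Br bond energy.
Σ(broken) = 1×188 + 4×397 + 1×591 = 2367
Σ(formed) = 2×D + 1×354 + 4×397 = 1942 + 2D
ΔH = Σ(broken) − Σ(formed) = (2367) − (1942 + 2D) = +425 − 2D
Setting this equal to −111 kJ gives 2D = 536, so D = 268 kJ/mol.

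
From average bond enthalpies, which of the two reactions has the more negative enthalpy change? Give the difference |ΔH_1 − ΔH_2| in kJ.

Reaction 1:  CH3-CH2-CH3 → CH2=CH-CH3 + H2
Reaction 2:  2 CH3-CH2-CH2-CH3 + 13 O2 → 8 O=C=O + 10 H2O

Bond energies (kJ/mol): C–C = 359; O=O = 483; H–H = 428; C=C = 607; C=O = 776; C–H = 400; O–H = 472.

Reaction 1:
  Bonds broken (reactants):
    C–C: 2 × 359 = 718
    C–H: 8 × 400 = 3200
    Σ(broken) = 3918 kJ
  Bonds formed (products):
    C–C: 1 × 359 = 359
    C–H: 6 × 400 = 2400
    C=C: 1 × 607 = 607
    H–H: 1 × 428 = 428
    Σ(formed) = 3794 kJ
  ΔH_1 = 3918 − 3794 = +124 kJ
Reaction 2:
  Bonds broken (reactants):
    C–C: 6 × 359 = 2154
    C–H: 20 × 400 = 8000
    O=O: 13 × 483 = 6279
    Σ(broken) = 16433 kJ
  Bonds formed (products):
    C=O: 16 × 776 = 12416
    O–H: 20 × 472 = 9440
    Σ(formed) = 21856 kJ
  ΔH_2 = 16433 − 21856 = −5423 kJ
ΔH_1 − ΔH_2 = +5547 kJ, so reaction 2 has the more negative ΔH; |ΔH_1 − ΔH_2| = 5547 kJ.

Reaction 2, by 5547 kJ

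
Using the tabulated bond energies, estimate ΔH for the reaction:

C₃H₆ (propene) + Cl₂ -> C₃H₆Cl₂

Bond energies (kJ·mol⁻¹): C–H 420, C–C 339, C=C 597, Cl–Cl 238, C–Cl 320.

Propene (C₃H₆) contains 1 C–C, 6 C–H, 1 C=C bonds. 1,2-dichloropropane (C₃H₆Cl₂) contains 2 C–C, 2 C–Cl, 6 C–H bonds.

Bonds broken (reactants):
  C–C: 1 × 339 = 339
  C–H: 6 × 420 = 2520
  C=C: 1 × 597 = 597
  Cl–Cl: 1 × 238 = 238
  Σ(broken) = 3694 kJ
Bonds formed (products):
  C–C: 2 × 339 = 678
  C–Cl: 2 × 320 = 640
  C–H: 6 × 420 = 2520
  Σ(formed) = 3838 kJ
ΔH = Σ(broken) − Σ(formed) = 3694 − 3838 = −144 kJ

ΔH ≈ −144 kJ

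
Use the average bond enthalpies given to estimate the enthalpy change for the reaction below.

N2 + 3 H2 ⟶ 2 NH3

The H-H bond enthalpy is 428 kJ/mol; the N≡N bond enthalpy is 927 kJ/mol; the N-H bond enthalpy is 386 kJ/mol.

Bonds broken (reactants):
  H-H: 3 × 428 = 1284
  N≡N: 1 × 927 = 927
  Σ(broken) = 2211 kJ
Bonds formed (products):
  N-H: 6 × 386 = 2316
  Σ(formed) = 2316 kJ
ΔH = Σ(broken) − Σ(formed) = 2211 − 2316 = −105 kJ

ΔH ≈ −105 kJ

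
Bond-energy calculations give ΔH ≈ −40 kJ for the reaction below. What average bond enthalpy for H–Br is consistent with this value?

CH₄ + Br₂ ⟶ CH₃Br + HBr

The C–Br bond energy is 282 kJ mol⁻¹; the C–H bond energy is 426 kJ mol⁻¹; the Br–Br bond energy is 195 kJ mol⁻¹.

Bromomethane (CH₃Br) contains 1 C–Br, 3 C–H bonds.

D(H–Br) ≈ 379 kJ/mol

Let D be the H–Br bond energy.
Σ(broken) = 1×195 + 4×426 = 1899
Σ(formed) = 1×282 + 3×426 + 1×D = 1560 + D
ΔH = Σ(broken) − Σ(formed) = (1899) − (1560 + D) = +339 − D
Setting this equal to −40 kJ gives D = 379 kJ/mol.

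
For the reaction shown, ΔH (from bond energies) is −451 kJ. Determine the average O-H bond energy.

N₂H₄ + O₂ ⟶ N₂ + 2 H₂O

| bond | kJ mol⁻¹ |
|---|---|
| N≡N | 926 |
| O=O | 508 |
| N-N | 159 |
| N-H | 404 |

D(O-H) ≈ 452 kJ/mol

Let D be the O-H bond energy.
Σ(broken) = 4×404 + 1×159 + 1×508 = 2283
Σ(formed) = 1×926 + 4×D = 926 + 4D
ΔH = Σ(broken) − Σ(formed) = (2283) − (926 + 4D) = +1357 − 4D
Setting this equal to −451 kJ gives 4D = 1808, so D = 452 kJ/mol.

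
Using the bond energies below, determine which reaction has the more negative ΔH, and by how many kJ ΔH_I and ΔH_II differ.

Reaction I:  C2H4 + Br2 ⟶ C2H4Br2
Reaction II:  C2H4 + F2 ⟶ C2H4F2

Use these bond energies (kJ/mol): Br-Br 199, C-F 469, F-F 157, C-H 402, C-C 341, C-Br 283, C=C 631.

Reaction II, by 414 kJ

Reaction I:
  Bonds broken (reactants):
    Br-Br: 1 × 199 = 199
    C-H: 4 × 402 = 1608
    C=C: 1 × 631 = 631
    Σ(broken) = 2438 kJ
  Bonds formed (products):
    C-Br: 2 × 283 = 566
    C-C: 1 × 341 = 341
    C-H: 4 × 402 = 1608
    Σ(formed) = 2515 kJ
  ΔH_I = 2438 − 2515 = −77 kJ
Reaction II:
  Bonds broken (reactants):
    C-H: 4 × 402 = 1608
    C=C: 1 × 631 = 631
    F-F: 1 × 157 = 157
    Σ(broken) = 2396 kJ
  Bonds formed (products):
    C-C: 1 × 341 = 341
    C-F: 2 × 469 = 938
    C-H: 4 × 402 = 1608
    Σ(formed) = 2887 kJ
  ΔH_II = 2396 − 2887 = −491 kJ
ΔH_I − ΔH_II = +414 kJ, so reaction II has the more negative ΔH; |ΔH_I − ΔH_II| = 414 kJ.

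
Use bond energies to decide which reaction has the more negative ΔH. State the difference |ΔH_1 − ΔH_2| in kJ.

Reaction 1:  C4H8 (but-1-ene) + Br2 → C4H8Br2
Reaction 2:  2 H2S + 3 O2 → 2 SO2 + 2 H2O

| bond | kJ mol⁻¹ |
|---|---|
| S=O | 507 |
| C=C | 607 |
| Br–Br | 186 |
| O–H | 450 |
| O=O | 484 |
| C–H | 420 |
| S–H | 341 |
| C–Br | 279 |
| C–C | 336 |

Reaction 2, by 911 kJ

Reaction 1:
  Bonds broken (reactants):
    Br–Br: 1 × 186 = 186
    C–C: 2 × 336 = 672
    C–H: 8 × 420 = 3360
    C=C: 1 × 607 = 607
    Σ(broken) = 4825 kJ
  Bonds formed (products):
    C–Br: 2 × 279 = 558
    C–C: 3 × 336 = 1008
    C–H: 8 × 420 = 3360
    Σ(formed) = 4926 kJ
  ΔH_1 = 4825 − 4926 = −101 kJ
Reaction 2:
  Bonds broken (reactants):
    O=O: 3 × 484 = 1452
    S–H: 4 × 341 = 1364
    Σ(broken) = 2816 kJ
  Bonds formed (products):
    O–H: 4 × 450 = 1800
    S=O: 4 × 507 = 2028
    Σ(formed) = 3828 kJ
  ΔH_2 = 2816 − 3828 = −1012 kJ
ΔH_1 − ΔH_2 = +911 kJ, so reaction 2 has the more negative ΔH; |ΔH_1 − ΔH_2| = 911 kJ.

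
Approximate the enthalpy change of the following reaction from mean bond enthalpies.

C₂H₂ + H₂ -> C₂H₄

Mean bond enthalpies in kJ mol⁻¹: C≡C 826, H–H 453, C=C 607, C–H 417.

ΔH ≈ −162 kJ

Bonds broken (reactants):
  C≡C: 1 × 826 = 826
  C–H: 2 × 417 = 834
  H–H: 1 × 453 = 453
  Σ(broken) = 2113 kJ
Bonds formed (products):
  C–H: 4 × 417 = 1668
  C=C: 1 × 607 = 607
  Σ(formed) = 2275 kJ
ΔH = Σ(broken) − Σ(formed) = 2113 − 2275 = −162 kJ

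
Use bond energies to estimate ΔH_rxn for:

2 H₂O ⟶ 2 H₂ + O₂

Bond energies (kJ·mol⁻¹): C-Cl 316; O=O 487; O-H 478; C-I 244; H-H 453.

ΔH ≈ +519 kJ

Bonds broken (reactants):
  O-H: 4 × 478 = 1912
  Σ(broken) = 1912 kJ
Bonds formed (products):
  H-H: 2 × 453 = 906
  O=O: 1 × 487 = 487
  Σ(formed) = 1393 kJ
ΔH = Σ(broken) − Σ(formed) = 1912 − 1393 = +519 kJ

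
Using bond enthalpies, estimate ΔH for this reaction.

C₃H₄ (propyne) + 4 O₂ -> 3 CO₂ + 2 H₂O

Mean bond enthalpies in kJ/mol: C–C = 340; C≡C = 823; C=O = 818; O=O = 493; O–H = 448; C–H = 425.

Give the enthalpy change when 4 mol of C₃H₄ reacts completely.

ΔH = −7460 kJ

Bonds broken (reactants):
  C≡C: 1 × 823 = 823
  C–C: 1 × 340 = 340
  C–H: 4 × 425 = 1700
  O=O: 4 × 493 = 1972
  Σ(broken) = 4835 kJ
Bonds formed (products):
  C=O: 6 × 818 = 4908
  O–H: 4 × 448 = 1792
  Σ(formed) = 6700 kJ
ΔH = Σ(broken) − Σ(formed) = 4835 − 6700 = −1865 kJ
For 4× the reaction as written: 4 × (−1865) = −7460 kJ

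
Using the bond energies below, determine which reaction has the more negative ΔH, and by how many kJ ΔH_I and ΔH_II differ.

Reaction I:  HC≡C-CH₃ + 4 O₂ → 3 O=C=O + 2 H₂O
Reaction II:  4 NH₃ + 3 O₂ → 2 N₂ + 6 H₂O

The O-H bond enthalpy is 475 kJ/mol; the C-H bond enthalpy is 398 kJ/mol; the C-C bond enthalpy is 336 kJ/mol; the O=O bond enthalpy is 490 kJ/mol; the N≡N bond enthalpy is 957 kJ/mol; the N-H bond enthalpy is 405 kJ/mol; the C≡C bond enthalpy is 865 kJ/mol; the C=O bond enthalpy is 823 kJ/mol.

Reaction I, by 801 kJ

Reaction I:
  Bonds broken (reactants):
    C≡C: 1 × 865 = 865
    C-C: 1 × 336 = 336
    C-H: 4 × 398 = 1592
    O=O: 4 × 490 = 1960
    Σ(broken) = 4753 kJ
  Bonds formed (products):
    C=O: 6 × 823 = 4938
    O-H: 4 × 475 = 1900
    Σ(formed) = 6838 kJ
  ΔH_I = 4753 − 6838 = −2085 kJ
Reaction II:
  Bonds broken (reactants):
    N-H: 12 × 405 = 4860
    O=O: 3 × 490 = 1470
    Σ(broken) = 6330 kJ
  Bonds formed (products):
    N≡N: 2 × 957 = 1914
    O-H: 12 × 475 = 5700
    Σ(formed) = 7614 kJ
  ΔH_II = 6330 − 7614 = −1284 kJ
ΔH_I − ΔH_II = −801 kJ, so reaction I has the more negative ΔH; |ΔH_I − ΔH_II| = 801 kJ.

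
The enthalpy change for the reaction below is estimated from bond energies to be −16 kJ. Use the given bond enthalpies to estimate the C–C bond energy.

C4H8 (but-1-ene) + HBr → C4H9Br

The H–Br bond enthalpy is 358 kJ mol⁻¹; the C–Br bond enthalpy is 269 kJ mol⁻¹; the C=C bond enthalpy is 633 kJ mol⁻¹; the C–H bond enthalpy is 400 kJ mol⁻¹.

D(C–C) ≈ 338 kJ/mol

Let D be the C–C bond energy.
Σ(broken) = 2×D + 8×400 + 1×633 + 1×358 = 4191 + 2D
Σ(formed) = 1×269 + 3×D + 9×400 = 3869 + 3D
ΔH = Σ(broken) − Σ(formed) = (4191 + 2D) − (3869 + 3D) = +322 − D
Setting this equal to −16 kJ gives D = 338 kJ/mol.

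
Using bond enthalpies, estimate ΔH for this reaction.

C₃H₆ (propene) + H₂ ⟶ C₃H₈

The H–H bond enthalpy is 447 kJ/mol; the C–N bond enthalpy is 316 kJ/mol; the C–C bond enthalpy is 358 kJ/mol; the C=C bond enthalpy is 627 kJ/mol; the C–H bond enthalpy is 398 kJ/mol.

ΔH ≈ −80 kJ

Bonds broken (reactants):
  C–C: 1 × 358 = 358
  C–H: 6 × 398 = 2388
  C=C: 1 × 627 = 627
  H–H: 1 × 447 = 447
  Σ(broken) = 3820 kJ
Bonds formed (products):
  C–C: 2 × 358 = 716
  C–H: 8 × 398 = 3184
  Σ(formed) = 3900 kJ
ΔH = Σ(broken) − Σ(formed) = 3820 − 3900 = −80 kJ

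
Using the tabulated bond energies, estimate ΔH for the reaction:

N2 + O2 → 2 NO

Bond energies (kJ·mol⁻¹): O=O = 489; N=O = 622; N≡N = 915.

Bonds broken (reactants):
  N≡N: 1 × 915 = 915
  O=O: 1 × 489 = 489
  Σ(broken) = 1404 kJ
Bonds formed (products):
  N=O: 2 × 622 = 1244
  Σ(formed) = 1244 kJ
ΔH = Σ(broken) − Σ(formed) = 1404 − 1244 = +160 kJ

ΔH ≈ +160 kJ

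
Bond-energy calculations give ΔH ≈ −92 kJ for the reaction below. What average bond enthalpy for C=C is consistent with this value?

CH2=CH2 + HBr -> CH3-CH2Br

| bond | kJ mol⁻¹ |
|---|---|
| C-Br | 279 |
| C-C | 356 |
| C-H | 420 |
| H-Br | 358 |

Let D be the C=C bond energy.
Σ(broken) = 4×420 + 1×D + 1×358 = 2038 + D
Σ(formed) = 1×279 + 1×356 + 5×420 = 2735
ΔH = Σ(broken) − Σ(formed) = (2038 + D) − (2735) = −697 + D
Setting this equal to −92 kJ gives D = 605 kJ/mol.

D(C=C) ≈ 605 kJ/mol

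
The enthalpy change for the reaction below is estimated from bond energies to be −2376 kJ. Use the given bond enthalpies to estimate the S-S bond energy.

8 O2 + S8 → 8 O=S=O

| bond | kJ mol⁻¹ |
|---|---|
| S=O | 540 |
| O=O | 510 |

D(S-S) ≈ 273 kJ/mol

Let D be the S-S bond energy.
Σ(broken) = 8×510 + 8×D = 4080 + 8D
Σ(formed) = 16×540 = 8640
ΔH = Σ(broken) − Σ(formed) = (4080 + 8D) − (8640) = −4560 + 8D
Setting this equal to −2376 kJ gives 8D = 2184, so D = 273 kJ/mol.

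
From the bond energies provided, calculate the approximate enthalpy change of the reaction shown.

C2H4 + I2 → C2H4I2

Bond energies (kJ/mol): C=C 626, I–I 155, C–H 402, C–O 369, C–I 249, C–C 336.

ΔH ≈ −53 kJ

Bonds broken (reactants):
  C–H: 4 × 402 = 1608
  C=C: 1 × 626 = 626
  I–I: 1 × 155 = 155
  Σ(broken) = 2389 kJ
Bonds formed (products):
  C–C: 1 × 336 = 336
  C–H: 4 × 402 = 1608
  C–I: 2 × 249 = 498
  Σ(formed) = 2442 kJ
ΔH = Σ(broken) − Σ(formed) = 2389 − 2442 = −53 kJ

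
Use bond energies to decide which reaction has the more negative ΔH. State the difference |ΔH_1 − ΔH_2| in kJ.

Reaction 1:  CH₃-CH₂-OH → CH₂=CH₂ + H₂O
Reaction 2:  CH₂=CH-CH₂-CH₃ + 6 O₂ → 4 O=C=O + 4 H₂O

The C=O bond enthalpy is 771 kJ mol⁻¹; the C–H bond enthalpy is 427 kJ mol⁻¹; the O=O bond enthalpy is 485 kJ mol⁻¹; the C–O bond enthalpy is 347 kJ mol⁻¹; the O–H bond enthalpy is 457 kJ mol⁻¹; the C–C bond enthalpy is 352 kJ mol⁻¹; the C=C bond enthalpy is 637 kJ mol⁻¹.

Reaction 1:
  Bonds broken (reactants):
    C–C: 1 × 352 = 352
    C–H: 5 × 427 = 2135
    C–O: 1 × 347 = 347
    O–H: 1 × 457 = 457
    Σ(broken) = 3291 kJ
  Bonds formed (products):
    C–H: 4 × 427 = 1708
    C=C: 1 × 637 = 637
    O–H: 2 × 457 = 914
    Σ(formed) = 3259 kJ
  ΔH_1 = 3291 − 3259 = +32 kJ
Reaction 2:
  Bonds broken (reactants):
    C–C: 2 × 352 = 704
    C–H: 8 × 427 = 3416
    C=C: 1 × 637 = 637
    O=O: 6 × 485 = 2910
    Σ(broken) = 7667 kJ
  Bonds formed (products):
    C=O: 8 × 771 = 6168
    O–H: 8 × 457 = 3656
    Σ(formed) = 9824 kJ
  ΔH_2 = 7667 − 9824 = −2157 kJ
ΔH_1 − ΔH_2 = +2189 kJ, so reaction 2 has the more negative ΔH; |ΔH_1 − ΔH_2| = 2189 kJ.

Reaction 2, by 2189 kJ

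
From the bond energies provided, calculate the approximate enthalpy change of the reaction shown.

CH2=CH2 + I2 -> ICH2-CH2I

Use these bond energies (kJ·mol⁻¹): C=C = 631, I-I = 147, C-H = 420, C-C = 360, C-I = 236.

Bonds broken (reactants):
  C-H: 4 × 420 = 1680
  C=C: 1 × 631 = 631
  I-I: 1 × 147 = 147
  Σ(broken) = 2458 kJ
Bonds formed (products):
  C-C: 1 × 360 = 360
  C-H: 4 × 420 = 1680
  C-I: 2 × 236 = 472
  Σ(formed) = 2512 kJ
ΔH = Σ(broken) − Σ(formed) = 2458 − 2512 = −54 kJ

ΔH ≈ −54 kJ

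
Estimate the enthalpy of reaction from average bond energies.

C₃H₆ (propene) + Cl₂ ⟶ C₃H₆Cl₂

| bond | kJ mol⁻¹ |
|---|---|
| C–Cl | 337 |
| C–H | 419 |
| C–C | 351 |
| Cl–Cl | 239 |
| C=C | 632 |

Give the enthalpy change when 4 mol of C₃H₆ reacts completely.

ΔH = −616 kJ

Bonds broken (reactants):
  C–C: 1 × 351 = 351
  C–H: 6 × 419 = 2514
  C=C: 1 × 632 = 632
  Cl–Cl: 1 × 239 = 239
  Σ(broken) = 3736 kJ
Bonds formed (products):
  C–C: 2 × 351 = 702
  C–Cl: 2 × 337 = 674
  C–H: 6 × 419 = 2514
  Σ(formed) = 3890 kJ
ΔH = Σ(broken) − Σ(formed) = 3736 − 3890 = −154 kJ
For 4× the reaction as written: 4 × (−154) = −616 kJ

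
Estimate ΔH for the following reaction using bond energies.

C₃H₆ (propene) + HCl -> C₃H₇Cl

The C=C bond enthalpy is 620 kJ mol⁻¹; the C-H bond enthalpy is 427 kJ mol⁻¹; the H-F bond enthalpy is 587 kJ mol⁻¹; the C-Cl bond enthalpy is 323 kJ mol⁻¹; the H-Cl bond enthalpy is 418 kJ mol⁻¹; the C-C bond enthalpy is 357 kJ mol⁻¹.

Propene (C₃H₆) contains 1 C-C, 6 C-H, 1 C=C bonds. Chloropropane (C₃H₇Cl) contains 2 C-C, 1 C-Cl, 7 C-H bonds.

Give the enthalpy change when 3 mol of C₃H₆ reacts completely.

ΔH = −207 kJ

Bonds broken (reactants):
  C-C: 1 × 357 = 357
  C-H: 6 × 427 = 2562
  C=C: 1 × 620 = 620
  H-Cl: 1 × 418 = 418
  Σ(broken) = 3957 kJ
Bonds formed (products):
  C-C: 2 × 357 = 714
  C-Cl: 1 × 323 = 323
  C-H: 7 × 427 = 2989
  Σ(formed) = 4026 kJ
ΔH = Σ(broken) − Σ(formed) = 3957 − 4026 = −69 kJ
For 3× the reaction as written: 3 × (−69) = −207 kJ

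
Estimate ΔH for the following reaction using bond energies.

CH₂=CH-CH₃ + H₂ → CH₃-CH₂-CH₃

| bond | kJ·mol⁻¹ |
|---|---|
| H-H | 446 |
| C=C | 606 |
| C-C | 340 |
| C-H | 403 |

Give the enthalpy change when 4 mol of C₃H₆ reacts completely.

Bonds broken (reactants):
  C-C: 1 × 340 = 340
  C-H: 6 × 403 = 2418
  C=C: 1 × 606 = 606
  H-H: 1 × 446 = 446
  Σ(broken) = 3810 kJ
Bonds formed (products):
  C-C: 2 × 340 = 680
  C-H: 8 × 403 = 3224
  Σ(formed) = 3904 kJ
ΔH = Σ(broken) − Σ(formed) = 3810 − 3904 = −94 kJ
For 4× the reaction as written: 4 × (−94) = −376 kJ

ΔH = −376 kJ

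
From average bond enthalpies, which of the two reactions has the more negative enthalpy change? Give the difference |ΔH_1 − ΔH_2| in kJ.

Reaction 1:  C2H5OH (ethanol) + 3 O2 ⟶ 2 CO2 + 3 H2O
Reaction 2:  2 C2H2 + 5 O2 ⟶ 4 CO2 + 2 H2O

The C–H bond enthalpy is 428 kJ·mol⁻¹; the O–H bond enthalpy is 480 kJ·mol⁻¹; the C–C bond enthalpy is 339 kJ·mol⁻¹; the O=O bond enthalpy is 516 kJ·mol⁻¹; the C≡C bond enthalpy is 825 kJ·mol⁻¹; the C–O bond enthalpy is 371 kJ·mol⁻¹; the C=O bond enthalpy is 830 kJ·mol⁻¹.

Reaction 1:
  Bonds broken (reactants):
    C–C: 1 × 339 = 339
    C–H: 5 × 428 = 2140
    C–O: 1 × 371 = 371
    O–H: 1 × 480 = 480
    O=O: 3 × 516 = 1548
    Σ(broken) = 4878 kJ
  Bonds formed (products):
    C=O: 4 × 830 = 3320
    O–H: 6 × 480 = 2880
    Σ(formed) = 6200 kJ
  ΔH_1 = 4878 − 6200 = −1322 kJ
Reaction 2:
  Bonds broken (reactants):
    C≡C: 2 × 825 = 1650
    C–H: 4 × 428 = 1712
    O=O: 5 × 516 = 2580
    Σ(broken) = 5942 kJ
  Bonds formed (products):
    C=O: 8 × 830 = 6640
    O–H: 4 × 480 = 1920
    Σ(formed) = 8560 kJ
  ΔH_2 = 5942 − 8560 = −2618 kJ
ΔH_1 − ΔH_2 = +1296 kJ, so reaction 2 has the more negative ΔH; |ΔH_1 − ΔH_2| = 1296 kJ.

Reaction 2, by 1296 kJ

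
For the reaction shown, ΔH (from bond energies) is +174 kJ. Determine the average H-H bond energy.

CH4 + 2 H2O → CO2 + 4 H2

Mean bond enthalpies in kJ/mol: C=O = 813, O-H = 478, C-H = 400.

D(H-H) ≈ 428 kJ/mol

Let D be the H-H bond energy.
Σ(broken) = 4×400 + 4×478 = 3512
Σ(formed) = 2×813 + 4×D = 1626 + 4D
ΔH = Σ(broken) − Σ(formed) = (3512) − (1626 + 4D) = +1886 − 4D
Setting this equal to +174 kJ gives 4D = 1712, so D = 428 kJ/mol.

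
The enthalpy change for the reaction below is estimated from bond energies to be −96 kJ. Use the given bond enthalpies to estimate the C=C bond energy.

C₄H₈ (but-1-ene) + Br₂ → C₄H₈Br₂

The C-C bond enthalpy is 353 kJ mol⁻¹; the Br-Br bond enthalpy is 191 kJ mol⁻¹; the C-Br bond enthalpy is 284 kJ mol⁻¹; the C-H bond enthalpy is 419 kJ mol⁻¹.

D(C=C) ≈ 634 kJ/mol

Let D be the C=C bond energy.
Σ(broken) = 1×191 + 2×353 + 8×419 + 1×D = 4249 + D
Σ(formed) = 2×284 + 3×353 + 8×419 = 4979
ΔH = Σ(broken) − Σ(formed) = (4249 + D) − (4979) = −730 + D
Setting this equal to −96 kJ gives D = 634 kJ/mol.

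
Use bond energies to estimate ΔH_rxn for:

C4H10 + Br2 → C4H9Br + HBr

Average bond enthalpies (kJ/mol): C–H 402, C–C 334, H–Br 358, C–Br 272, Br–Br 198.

ΔH ≈ −30 kJ

Bonds broken (reactants):
  Br–Br: 1 × 198 = 198
  C–C: 3 × 334 = 1002
  C–H: 10 × 402 = 4020
  Σ(broken) = 5220 kJ
Bonds formed (products):
  C–Br: 1 × 272 = 272
  C–C: 3 × 334 = 1002
  C–H: 9 × 402 = 3618
  H–Br: 1 × 358 = 358
  Σ(formed) = 5250 kJ
ΔH = Σ(broken) − Σ(formed) = 5220 − 5250 = −30 kJ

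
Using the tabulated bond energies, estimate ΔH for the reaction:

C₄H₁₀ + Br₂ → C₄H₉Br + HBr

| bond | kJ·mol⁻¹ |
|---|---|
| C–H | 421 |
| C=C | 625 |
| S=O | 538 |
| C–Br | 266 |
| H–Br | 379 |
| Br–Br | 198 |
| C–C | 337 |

ΔH ≈ −26 kJ

Bonds broken (reactants):
  Br–Br: 1 × 198 = 198
  C–C: 3 × 337 = 1011
  C–H: 10 × 421 = 4210
  Σ(broken) = 5419 kJ
Bonds formed (products):
  C–Br: 1 × 266 = 266
  C–C: 3 × 337 = 1011
  C–H: 9 × 421 = 3789
  H–Br: 1 × 379 = 379
  Σ(formed) = 5445 kJ
ΔH = Σ(broken) − Σ(formed) = 5419 − 5445 = −26 kJ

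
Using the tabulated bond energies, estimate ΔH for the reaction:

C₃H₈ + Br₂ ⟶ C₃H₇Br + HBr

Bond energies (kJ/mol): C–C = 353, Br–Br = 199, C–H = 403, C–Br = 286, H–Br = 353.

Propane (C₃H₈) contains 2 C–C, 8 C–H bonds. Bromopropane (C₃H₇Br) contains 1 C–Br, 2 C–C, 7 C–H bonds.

ΔH ≈ −37 kJ

Bonds broken (reactants):
  Br–Br: 1 × 199 = 199
  C–C: 2 × 353 = 706
  C–H: 8 × 403 = 3224
  Σ(broken) = 4129 kJ
Bonds formed (products):
  C–Br: 1 × 286 = 286
  C–C: 2 × 353 = 706
  C–H: 7 × 403 = 2821
  H–Br: 1 × 353 = 353
  Σ(formed) = 4166 kJ
ΔH = Σ(broken) − Σ(formed) = 4129 − 4166 = −37 kJ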